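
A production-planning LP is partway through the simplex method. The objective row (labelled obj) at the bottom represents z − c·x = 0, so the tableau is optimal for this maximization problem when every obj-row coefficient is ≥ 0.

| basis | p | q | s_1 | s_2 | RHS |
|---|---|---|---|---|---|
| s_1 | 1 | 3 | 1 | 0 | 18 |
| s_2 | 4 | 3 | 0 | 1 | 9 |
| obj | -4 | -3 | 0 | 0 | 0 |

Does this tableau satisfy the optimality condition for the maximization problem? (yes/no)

The obj-row has a negative entry -4 in column p, so it is not optimal.

no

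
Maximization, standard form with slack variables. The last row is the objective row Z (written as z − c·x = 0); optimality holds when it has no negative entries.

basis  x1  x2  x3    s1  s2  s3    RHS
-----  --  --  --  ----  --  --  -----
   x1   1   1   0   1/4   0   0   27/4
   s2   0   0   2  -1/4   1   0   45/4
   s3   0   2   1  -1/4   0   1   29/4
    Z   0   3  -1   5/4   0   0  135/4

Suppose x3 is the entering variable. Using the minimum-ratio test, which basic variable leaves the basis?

s2

Column x3 entries and ratios — x1: 0 ≤ 0, skip; s2: (45/4)/2 = 45/8; s3: (29/4)/1 = 29/4.
Smallest ratio is 45/8 in the row of s2, so s2 leaves.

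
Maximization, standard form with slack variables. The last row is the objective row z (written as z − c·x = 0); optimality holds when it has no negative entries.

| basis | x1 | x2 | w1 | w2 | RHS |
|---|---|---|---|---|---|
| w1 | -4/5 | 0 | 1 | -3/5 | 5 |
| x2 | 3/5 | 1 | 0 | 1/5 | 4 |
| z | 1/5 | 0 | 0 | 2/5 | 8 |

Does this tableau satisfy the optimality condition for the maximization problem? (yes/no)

Every z-row coefficient is ≥ 0, so the tableau is optimal.

yes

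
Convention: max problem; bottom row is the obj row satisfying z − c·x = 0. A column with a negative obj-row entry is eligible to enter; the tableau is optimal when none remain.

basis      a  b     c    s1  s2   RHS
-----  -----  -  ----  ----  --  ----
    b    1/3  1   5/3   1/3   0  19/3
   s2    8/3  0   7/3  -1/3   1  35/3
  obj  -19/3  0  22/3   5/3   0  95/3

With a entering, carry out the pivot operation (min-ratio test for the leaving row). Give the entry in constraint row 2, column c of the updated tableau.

7/8

Ratio test on column a — row 1: (19/3)/(1/3) = 19; row 2: (35/3)/(8/3) = 35/8. Minimum is 35/8 at row 2 (s2 leaves); pivot element 8/3.
Divide row 2 by 8/3; eliminate column a from the other rows.
In the new row 2, the c entry is the old entry divided by the pivot: (7/3)/(8/3) = 7/8.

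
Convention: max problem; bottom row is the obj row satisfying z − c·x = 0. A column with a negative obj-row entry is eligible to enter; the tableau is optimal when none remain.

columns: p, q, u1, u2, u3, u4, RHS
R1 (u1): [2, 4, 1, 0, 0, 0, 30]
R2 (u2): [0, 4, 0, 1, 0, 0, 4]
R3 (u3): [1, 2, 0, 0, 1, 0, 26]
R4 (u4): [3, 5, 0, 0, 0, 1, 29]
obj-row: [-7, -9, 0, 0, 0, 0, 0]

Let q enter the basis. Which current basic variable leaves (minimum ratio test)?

u2

Column q entries and ratios — u1: 30/4 = 15/2; u2: 4/4 = 1; u3: 26/2 = 13; u4: 29/5 = 29/5.
Smallest ratio is 1 in the row of u2, so u2 leaves.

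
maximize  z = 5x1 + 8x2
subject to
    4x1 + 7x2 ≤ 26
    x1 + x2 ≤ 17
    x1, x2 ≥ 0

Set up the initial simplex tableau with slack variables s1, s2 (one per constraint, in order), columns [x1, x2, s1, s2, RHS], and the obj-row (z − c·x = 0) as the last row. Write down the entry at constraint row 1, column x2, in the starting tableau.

Constraint 1 has coefficient 7 on x2.

7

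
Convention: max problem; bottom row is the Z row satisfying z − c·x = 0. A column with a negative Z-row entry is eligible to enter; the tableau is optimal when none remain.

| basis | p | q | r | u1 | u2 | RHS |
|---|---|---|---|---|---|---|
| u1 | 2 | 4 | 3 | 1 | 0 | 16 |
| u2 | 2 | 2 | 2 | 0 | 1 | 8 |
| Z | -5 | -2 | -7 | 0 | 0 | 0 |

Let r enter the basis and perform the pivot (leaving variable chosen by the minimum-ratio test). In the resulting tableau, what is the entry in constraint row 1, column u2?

Ratio test on column r — row 1: 16/3 = 16/3; row 2: 8/2 = 4. Minimum is 4 at row 2 (u2 leaves); pivot element 2.
Divide row 2 by 2; eliminate column r from the other rows.
Row 1 update in column u2: 0 − 3·(1/2) = -3/2.

-3/2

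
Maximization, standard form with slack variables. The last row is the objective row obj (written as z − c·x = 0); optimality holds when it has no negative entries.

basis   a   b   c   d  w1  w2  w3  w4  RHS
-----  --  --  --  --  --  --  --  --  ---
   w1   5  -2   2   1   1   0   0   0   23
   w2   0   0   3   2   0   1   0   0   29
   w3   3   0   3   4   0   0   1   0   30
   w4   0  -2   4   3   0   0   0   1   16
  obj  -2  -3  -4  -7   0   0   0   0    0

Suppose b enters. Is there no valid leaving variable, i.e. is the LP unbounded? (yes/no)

yes

Every constraint-row entry in column b is ≤ 0, so increasing b is unbounded.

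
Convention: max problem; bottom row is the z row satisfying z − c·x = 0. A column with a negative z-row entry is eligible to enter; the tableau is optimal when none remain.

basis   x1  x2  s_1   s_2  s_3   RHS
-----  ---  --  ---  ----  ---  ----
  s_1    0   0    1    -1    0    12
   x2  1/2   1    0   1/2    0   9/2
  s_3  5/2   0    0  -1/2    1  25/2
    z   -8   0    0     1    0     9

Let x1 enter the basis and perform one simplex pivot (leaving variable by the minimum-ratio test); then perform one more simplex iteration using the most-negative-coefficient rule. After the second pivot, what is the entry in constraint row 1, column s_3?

Ratio test on column x1 — row 1: entry 0 ≤ 0; row 2: (9/2)/(1/2) = 9; row 3: (25/2)/(5/2) = 5. Minimum is 5 at row 3 (s_3 leaves); pivot element 5/2.
Divide row 3 by 5/2; eliminate column x1 from the other rows.
Second iteration: most negative z-row entry is -3/5 in column s_2, so s_2 enters.
Ratio test on column s_2 — row 1: entry -1 ≤ 0; row 2: 2/(3/5) = 10/3; row 3: entry -1/5 ≤ 0. Minimum is 10/3 at row 2 (x2 leaves); pivot element 3/5.
Divide row 2 by 3/5; eliminate column s_2 from the other rows.
After both pivots, the entry at constraint row 1, column s_3 is -1/3.

-1/3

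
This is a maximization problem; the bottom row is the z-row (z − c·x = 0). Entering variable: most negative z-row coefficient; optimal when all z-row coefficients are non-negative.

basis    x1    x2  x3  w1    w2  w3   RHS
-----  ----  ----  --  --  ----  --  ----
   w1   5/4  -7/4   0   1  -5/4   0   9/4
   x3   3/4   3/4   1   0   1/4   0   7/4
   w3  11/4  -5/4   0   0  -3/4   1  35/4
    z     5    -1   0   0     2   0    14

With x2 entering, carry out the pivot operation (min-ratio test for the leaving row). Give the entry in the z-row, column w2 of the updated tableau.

Ratio test on column x2 — row 1: entry -7/4 ≤ 0; row 2: (7/4)/(3/4) = 7/3; row 3: entry -5/4 ≤ 0. Minimum is 7/3 at row 2 (x3 leaves); pivot element 3/4.
Divide row 2 by 3/4; eliminate column x2 from the other rows.
z-row update in column w2: 2 − (-1)·(1/3) = 7/3.

7/3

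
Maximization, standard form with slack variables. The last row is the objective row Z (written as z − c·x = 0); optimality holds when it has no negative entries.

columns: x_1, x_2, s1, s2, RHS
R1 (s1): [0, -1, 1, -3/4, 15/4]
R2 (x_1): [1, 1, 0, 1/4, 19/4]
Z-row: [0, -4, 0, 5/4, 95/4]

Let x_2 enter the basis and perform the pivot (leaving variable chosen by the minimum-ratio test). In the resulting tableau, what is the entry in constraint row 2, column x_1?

Ratio test on column x_2 — row 1: entry -1 ≤ 0; row 2: (19/4)/1 = 19/4. Minimum is 19/4 at row 2 (x_1 leaves); pivot element 1.
Divide row 2 by 1; eliminate column x_2 from the other rows.
In the new row 2, the x_1 entry is the old entry divided by the pivot: 1/1 = 1.

1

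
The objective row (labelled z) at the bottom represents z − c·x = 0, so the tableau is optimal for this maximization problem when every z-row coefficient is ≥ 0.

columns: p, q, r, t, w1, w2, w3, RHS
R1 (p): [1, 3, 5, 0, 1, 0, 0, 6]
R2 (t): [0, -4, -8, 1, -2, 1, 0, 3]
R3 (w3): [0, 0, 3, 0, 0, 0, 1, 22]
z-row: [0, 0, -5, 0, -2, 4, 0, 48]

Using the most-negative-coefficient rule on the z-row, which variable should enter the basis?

Negative z-row entries: r: -5, w1: -2.
The most negative is -5 in column r, so r enters.

r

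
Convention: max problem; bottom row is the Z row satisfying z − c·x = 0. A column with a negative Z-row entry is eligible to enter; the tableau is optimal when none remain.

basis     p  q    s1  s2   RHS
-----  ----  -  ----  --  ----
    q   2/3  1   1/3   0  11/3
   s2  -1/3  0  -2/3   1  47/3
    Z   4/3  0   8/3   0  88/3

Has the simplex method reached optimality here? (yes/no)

yes

Every Z-row coefficient is ≥ 0, so the tableau is optimal.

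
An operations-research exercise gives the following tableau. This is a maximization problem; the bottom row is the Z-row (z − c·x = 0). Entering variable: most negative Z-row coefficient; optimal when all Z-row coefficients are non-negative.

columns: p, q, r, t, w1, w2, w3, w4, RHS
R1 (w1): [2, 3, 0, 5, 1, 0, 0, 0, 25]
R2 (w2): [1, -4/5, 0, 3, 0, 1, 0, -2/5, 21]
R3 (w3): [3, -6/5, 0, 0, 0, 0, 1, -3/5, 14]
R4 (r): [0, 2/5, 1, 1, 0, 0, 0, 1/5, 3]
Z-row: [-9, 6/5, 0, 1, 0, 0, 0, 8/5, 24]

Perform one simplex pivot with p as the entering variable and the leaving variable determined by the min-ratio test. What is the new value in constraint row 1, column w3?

-2/3

Ratio test on column p — row 1: 25/2 = 25/2; row 2: 21/1 = 21; row 3: 14/3 = 14/3; row 4: entry 0 ≤ 0. Minimum is 14/3 at row 3 (w3 leaves); pivot element 3.
Divide row 3 by 3; eliminate column p from the other rows.
Row 1 update in column w3: 0 − 2·(1/3) = -2/3.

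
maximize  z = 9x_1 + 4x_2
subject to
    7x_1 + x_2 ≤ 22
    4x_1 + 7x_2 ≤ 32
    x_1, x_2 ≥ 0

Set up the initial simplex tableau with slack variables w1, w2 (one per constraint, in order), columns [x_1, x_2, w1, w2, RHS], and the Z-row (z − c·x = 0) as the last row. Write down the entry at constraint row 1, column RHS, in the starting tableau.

22

The RHS of constraint 1 is b_1 = 22.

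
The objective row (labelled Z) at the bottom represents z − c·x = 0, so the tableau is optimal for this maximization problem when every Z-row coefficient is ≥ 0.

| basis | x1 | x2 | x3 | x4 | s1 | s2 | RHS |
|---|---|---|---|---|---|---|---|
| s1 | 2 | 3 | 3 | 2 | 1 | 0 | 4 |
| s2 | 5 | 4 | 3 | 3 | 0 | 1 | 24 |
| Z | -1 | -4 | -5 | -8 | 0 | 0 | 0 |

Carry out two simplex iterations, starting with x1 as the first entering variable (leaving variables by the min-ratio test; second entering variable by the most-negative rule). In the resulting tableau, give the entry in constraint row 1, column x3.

3/2

Ratio test on column x1 — row 1: 4/2 = 2; row 2: 24/5 = 24/5. Minimum is 2 at row 1 (s1 leaves); pivot element 2.
Divide row 1 by 2; eliminate column x1 from the other rows.
Second iteration: most negative Z-row entry is -7 in column x4, so x4 enters.
Ratio test on column x4 — row 1: 2/1 = 2; row 2: entry -2 ≤ 0. Minimum is 2 at row 1 (x1 leaves); pivot element 1.
Divide row 1 by 1; eliminate column x4 from the other rows.
After both pivots, the entry at constraint row 1, column x3 is 3/2.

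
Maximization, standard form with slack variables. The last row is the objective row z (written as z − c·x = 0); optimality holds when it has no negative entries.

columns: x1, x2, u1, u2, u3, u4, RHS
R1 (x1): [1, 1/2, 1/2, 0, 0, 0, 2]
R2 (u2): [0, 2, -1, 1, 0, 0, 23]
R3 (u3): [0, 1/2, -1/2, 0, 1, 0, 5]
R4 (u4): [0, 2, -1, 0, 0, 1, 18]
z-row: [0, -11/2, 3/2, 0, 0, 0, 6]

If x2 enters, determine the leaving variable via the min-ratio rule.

Column x2 entries and ratios — x1: 2/(1/2) = 4; u2: 23/2 = 23/2; u3: 5/(1/2) = 10; u4: 18/2 = 9.
Smallest ratio is 4 in the row of x1, so x1 leaves.

x1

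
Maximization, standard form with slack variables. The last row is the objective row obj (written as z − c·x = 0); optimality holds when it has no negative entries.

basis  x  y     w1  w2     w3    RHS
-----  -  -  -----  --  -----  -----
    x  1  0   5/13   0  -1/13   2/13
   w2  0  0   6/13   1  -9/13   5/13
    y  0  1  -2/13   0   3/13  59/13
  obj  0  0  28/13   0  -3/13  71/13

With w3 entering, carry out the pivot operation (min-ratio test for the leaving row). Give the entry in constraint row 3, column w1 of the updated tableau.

-2/3

Ratio test on column w3 — row 1: entry -1/13 ≤ 0; row 2: entry -9/13 ≤ 0; row 3: (59/13)/(3/13) = 59/3. Minimum is 59/3 at row 3 (y leaves); pivot element 3/13.
Divide row 3 by 3/13; eliminate column w3 from the other rows.
In the new row 3, the w1 entry is the old entry divided by the pivot: (-2/13)/(3/13) = -2/3.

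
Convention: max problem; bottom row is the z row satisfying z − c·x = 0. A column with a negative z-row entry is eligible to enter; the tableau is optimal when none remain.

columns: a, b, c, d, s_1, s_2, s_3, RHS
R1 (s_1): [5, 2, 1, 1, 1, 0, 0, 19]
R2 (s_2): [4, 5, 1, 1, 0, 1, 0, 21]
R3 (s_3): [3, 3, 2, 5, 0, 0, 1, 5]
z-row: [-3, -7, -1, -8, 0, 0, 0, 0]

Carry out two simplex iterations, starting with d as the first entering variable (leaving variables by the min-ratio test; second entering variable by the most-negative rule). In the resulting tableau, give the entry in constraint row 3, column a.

Ratio test on column d — row 1: 19/1 = 19; row 2: 21/1 = 21; row 3: 5/5 = 1. Minimum is 1 at row 3 (s_3 leaves); pivot element 5.
Divide row 3 by 5; eliminate column d from the other rows.
Second iteration: most negative z-row entry is -11/5 in column b, so b enters.
Ratio test on column b — row 1: 18/(7/5) = 90/7; row 2: 20/(22/5) = 50/11; row 3: 1/(3/5) = 5/3. Minimum is 5/3 at row 3 (d leaves); pivot element 3/5.
Divide row 3 by 3/5; eliminate column b from the other rows.
After both pivots, the entry at constraint row 3, column a is 1.

1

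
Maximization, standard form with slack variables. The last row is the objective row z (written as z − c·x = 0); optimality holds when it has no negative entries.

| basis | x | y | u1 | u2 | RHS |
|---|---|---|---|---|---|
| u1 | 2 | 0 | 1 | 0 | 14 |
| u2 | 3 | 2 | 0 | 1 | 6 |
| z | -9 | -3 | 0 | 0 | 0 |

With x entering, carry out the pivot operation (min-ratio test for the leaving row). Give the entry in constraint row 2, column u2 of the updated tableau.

Ratio test on column x — row 1: 14/2 = 7; row 2: 6/3 = 2. Minimum is 2 at row 2 (u2 leaves); pivot element 3.
Divide row 2 by 3; eliminate column x from the other rows.
In the new row 2, the u2 entry is the old entry divided by the pivot: 1/3 = 1/3.

1/3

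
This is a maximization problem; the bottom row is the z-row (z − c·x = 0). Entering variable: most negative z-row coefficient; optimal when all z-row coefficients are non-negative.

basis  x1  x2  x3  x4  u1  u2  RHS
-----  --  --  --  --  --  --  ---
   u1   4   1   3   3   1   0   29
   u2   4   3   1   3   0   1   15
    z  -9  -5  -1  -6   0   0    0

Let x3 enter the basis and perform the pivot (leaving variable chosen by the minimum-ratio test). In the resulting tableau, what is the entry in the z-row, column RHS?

29/3

Ratio test on column x3 — row 1: 29/3 = 29/3; row 2: 15/1 = 15. Minimum is 29/3 at row 1 (u1 leaves); pivot element 3.
Divide row 1 by 3; eliminate column x3 from the other rows.
z-row update in column RHS: 0 − (-1)·(29/3) = 29/3.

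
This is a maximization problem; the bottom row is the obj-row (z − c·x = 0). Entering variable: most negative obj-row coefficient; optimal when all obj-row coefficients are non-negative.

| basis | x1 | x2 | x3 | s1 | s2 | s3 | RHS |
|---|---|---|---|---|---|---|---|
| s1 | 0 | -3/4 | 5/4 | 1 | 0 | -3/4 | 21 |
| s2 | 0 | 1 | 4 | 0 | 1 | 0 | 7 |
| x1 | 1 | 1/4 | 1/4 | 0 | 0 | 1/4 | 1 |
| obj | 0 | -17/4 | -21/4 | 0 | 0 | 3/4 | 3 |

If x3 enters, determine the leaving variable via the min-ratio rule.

Column x3 entries and ratios — s1: 21/(5/4) = 84/5; s2: 7/4 = 7/4; x1: 1/(1/4) = 4.
Smallest ratio is 7/4 in the row of s2, so s2 leaves.

s2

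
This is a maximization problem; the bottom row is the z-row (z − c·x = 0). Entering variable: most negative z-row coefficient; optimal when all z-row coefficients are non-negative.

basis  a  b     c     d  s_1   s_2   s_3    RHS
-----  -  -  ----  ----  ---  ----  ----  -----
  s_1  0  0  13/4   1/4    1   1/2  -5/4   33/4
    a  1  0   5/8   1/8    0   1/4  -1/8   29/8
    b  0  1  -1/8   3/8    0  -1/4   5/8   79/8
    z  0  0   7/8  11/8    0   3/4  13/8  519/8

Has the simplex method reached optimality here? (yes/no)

Every z-row coefficient is ≥ 0, so the tableau is optimal.

yes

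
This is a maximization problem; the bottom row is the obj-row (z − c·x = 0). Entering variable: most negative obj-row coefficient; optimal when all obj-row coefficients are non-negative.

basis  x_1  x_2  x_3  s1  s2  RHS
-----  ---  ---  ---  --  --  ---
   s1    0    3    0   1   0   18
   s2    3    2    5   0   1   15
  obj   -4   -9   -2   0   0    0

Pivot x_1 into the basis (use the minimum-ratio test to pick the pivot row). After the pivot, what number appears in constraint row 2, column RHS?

Ratio test on column x_1 — row 1: entry 0 ≤ 0; row 2: 15/3 = 5. Minimum is 5 at row 2 (s2 leaves); pivot element 3.
Divide row 2 by 3; eliminate column x_1 from the other rows.
In the new row 2, the RHS entry is the old entry divided by the pivot: 15/3 = 5.

5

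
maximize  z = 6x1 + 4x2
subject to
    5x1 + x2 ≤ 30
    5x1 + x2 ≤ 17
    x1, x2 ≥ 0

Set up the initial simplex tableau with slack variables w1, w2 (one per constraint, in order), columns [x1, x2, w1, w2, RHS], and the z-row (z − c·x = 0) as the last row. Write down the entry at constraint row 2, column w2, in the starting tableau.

Slack w2 belongs to constraint 2; its column is the unit vector e_2, so the entry in row 2 is 1.

1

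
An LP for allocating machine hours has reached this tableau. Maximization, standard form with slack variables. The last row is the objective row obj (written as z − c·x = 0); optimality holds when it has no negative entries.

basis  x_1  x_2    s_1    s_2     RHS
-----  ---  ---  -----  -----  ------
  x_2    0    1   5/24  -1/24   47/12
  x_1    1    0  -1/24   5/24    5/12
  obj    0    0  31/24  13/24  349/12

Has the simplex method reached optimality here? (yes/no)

Every obj-row coefficient is ≥ 0, so the tableau is optimal.

yes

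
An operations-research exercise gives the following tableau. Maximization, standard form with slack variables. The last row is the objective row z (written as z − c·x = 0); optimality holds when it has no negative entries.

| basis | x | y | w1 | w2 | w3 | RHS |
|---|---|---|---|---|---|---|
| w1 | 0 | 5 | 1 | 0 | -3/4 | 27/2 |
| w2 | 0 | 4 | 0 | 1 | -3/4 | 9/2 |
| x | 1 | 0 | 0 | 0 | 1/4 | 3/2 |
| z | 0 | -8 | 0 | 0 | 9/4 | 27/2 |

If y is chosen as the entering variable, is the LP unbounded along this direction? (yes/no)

no

Column y has positive entries in row(s) 1, 2, so the ratio test bounds it — not unbounded.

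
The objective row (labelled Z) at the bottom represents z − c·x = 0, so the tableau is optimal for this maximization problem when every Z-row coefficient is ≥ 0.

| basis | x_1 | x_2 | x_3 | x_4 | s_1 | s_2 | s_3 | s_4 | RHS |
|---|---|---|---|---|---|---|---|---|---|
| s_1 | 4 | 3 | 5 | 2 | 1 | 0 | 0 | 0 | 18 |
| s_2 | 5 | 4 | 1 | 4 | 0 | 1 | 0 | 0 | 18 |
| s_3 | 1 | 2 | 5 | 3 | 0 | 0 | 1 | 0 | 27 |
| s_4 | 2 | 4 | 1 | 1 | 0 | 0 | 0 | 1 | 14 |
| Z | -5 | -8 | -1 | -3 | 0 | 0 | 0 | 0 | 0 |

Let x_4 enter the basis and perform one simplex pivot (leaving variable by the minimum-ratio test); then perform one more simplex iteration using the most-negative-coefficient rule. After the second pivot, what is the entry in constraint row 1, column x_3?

17/4

Ratio test on column x_4 — row 1: 18/2 = 9; row 2: 18/4 = 9/2; row 3: 27/3 = 9; row 4: 14/1 = 14. Minimum is 9/2 at row 2 (s_2 leaves); pivot element 4.
Divide row 2 by 4; eliminate column x_4 from the other rows.
Second iteration: most negative Z-row entry is -5 in column x_2, so x_2 enters.
Ratio test on column x_2 — row 1: 9/1 = 9; row 2: (9/2)/1 = 9/2; row 3: entry -1 ≤ 0; row 4: (19/2)/3 = 19/6. Minimum is 19/6 at row 4 (s_4 leaves); pivot element 3.
Divide row 4 by 3; eliminate column x_2 from the other rows.
After both pivots, the entry at constraint row 1, column x_3 is 17/4.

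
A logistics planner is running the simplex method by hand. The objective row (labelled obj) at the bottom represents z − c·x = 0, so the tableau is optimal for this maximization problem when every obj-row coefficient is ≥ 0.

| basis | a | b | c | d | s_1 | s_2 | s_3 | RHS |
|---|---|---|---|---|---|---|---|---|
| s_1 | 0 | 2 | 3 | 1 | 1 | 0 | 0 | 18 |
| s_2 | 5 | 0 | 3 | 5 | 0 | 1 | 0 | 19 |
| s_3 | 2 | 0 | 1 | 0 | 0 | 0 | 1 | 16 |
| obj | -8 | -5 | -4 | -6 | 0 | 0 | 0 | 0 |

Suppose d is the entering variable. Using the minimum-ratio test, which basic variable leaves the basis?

Column d entries and ratios — s_1: 18/1 = 18; s_2: 19/5 = 19/5; s_3: 0 ≤ 0, skip.
Smallest ratio is 19/5 in the row of s_2, so s_2 leaves.

s_2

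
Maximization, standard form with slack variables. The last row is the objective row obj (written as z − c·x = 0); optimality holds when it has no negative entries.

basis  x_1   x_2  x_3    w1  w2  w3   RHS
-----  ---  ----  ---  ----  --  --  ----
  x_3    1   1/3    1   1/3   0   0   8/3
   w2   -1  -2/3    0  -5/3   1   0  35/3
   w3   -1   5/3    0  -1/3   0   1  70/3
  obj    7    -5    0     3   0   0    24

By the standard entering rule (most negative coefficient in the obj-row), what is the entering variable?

x_2

Negative obj-row entries: x_2: -5.
The most negative is -5 in column x_2, so x_2 enters.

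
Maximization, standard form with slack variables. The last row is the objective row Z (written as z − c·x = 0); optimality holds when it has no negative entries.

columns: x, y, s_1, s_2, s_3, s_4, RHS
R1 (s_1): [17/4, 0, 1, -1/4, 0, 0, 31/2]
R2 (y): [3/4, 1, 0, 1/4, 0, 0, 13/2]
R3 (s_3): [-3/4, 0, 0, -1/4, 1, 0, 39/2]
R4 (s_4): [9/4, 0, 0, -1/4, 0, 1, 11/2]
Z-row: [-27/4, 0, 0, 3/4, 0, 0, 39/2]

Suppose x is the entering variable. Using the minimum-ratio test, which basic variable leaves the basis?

s_4

Column x entries and ratios — s_1: (31/2)/(17/4) = 62/17; y: (13/2)/(3/4) = 26/3; s_3: -3/4 ≤ 0, skip; s_4: (11/2)/(9/4) = 22/9.
Smallest ratio is 22/9 in the row of s_4, so s_4 leaves.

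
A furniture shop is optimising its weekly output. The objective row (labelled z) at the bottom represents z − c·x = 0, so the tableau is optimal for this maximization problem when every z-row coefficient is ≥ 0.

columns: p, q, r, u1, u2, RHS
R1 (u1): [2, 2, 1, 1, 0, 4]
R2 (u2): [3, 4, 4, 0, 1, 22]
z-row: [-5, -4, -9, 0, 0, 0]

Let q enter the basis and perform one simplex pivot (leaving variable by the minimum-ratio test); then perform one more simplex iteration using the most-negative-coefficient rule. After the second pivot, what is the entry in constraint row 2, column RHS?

6

Ratio test on column q — row 1: 4/2 = 2; row 2: 22/4 = 11/2. Minimum is 2 at row 1 (u1 leaves); pivot element 2.
Divide row 1 by 2; eliminate column q from the other rows.
Second iteration: most negative z-row entry is -7 in column r, so r enters.
Ratio test on column r — row 1: 2/(1/2) = 4; row 2: 14/2 = 7. Minimum is 4 at row 1 (q leaves); pivot element 1/2.
Divide row 1 by 1/2; eliminate column r from the other rows.
After both pivots, the entry at constraint row 2, column RHS is 6.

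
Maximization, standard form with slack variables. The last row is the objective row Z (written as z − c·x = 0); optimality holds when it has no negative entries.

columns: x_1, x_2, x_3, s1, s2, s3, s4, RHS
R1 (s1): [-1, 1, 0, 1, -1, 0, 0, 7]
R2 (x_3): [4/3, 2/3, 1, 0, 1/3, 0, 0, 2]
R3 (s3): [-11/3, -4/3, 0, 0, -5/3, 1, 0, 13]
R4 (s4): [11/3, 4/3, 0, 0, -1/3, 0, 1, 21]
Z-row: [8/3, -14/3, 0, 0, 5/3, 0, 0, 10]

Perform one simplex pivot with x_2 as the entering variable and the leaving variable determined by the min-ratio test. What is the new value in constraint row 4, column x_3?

-2

Ratio test on column x_2 — row 1: 7/1 = 7; row 2: 2/(2/3) = 3; row 3: entry -4/3 ≤ 0; row 4: 21/(4/3) = 63/4. Minimum is 3 at row 2 (x_3 leaves); pivot element 2/3.
Divide row 2 by 2/3; eliminate column x_2 from the other rows.
Row 4 update in column x_3: 0 − (4/3)·(3/2) = -2.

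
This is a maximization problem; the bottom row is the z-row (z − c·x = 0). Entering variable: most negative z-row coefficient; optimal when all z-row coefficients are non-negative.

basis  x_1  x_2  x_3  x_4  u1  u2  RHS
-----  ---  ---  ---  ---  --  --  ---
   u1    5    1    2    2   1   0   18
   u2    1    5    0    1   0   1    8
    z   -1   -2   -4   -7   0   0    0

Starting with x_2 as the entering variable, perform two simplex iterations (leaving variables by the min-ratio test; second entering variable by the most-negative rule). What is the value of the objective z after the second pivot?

56

Ratio test on column x_2 — row 1: 18/1 = 18; row 2: 8/5 = 8/5. Minimum is 8/5 at row 2 (u2 leaves); pivot element 5.
Pivot on row 2; the z-row RHS becomes 0 − (-2)·(8/5) = 16/5.
Next entering variable (most negative z-row entry -33/5): x_4.
Ratio test on column x_4 — row 1: (82/5)/(9/5) = 82/9; row 2: (8/5)/(1/5) = 8. Minimum is 8 at row 2 (x_2 leaves); pivot element 1/5.
After the second pivot the z-row RHS is 16/5 − (-33/5)·8 = 56.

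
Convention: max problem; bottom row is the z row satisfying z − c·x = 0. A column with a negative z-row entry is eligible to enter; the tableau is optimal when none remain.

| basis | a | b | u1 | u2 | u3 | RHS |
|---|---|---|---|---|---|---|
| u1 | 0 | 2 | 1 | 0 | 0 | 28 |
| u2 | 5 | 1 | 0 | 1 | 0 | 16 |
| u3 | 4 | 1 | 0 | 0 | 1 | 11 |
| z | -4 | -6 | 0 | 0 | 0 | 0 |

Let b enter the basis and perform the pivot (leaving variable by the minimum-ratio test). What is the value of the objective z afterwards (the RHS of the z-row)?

Ratio test on column b — row 1: 28/2 = 14; row 2: 16/1 = 16; row 3: 11/1 = 11. Minimum is 11 at row 3 (u3 leaves); pivot element 1.
Pivot on row 3; the z-row RHS becomes 0 − (-6)·11 = 66.

66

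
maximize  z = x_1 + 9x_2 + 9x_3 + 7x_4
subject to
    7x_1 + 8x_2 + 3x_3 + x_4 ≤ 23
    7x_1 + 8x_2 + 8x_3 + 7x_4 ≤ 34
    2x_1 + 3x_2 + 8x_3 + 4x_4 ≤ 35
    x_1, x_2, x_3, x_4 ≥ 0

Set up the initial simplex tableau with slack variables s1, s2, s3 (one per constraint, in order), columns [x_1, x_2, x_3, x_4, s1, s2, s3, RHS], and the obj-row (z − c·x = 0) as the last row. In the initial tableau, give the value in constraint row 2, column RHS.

34

The RHS of constraint 2 is b_2 = 34.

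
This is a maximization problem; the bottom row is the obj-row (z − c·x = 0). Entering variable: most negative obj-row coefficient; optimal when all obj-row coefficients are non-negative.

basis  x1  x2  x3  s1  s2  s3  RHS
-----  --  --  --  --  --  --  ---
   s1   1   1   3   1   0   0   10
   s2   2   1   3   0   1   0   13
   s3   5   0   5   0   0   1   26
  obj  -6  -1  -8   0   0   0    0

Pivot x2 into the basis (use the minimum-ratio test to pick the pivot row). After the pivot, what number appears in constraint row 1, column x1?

1

Ratio test on column x2 — row 1: 10/1 = 10; row 2: 13/1 = 13; row 3: entry 0 ≤ 0. Minimum is 10 at row 1 (s1 leaves); pivot element 1.
Divide row 1 by 1; eliminate column x2 from the other rows.
In the new row 1, the x1 entry is the old entry divided by the pivot: 1/1 = 1.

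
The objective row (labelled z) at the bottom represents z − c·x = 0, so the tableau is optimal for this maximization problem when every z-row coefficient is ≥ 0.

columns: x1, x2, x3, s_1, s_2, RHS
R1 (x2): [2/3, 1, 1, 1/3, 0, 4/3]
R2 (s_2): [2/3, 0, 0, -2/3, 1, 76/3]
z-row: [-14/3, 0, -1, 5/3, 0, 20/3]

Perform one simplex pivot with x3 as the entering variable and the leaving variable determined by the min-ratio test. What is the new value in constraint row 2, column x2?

Ratio test on column x3 — row 1: (4/3)/1 = 4/3; row 2: entry 0 ≤ 0. Minimum is 4/3 at row 1 (x2 leaves); pivot element 1.
Divide row 1 by 1; eliminate column x3 from the other rows.
Row 2 update in column x2: 0 − 0·1 = 0.

0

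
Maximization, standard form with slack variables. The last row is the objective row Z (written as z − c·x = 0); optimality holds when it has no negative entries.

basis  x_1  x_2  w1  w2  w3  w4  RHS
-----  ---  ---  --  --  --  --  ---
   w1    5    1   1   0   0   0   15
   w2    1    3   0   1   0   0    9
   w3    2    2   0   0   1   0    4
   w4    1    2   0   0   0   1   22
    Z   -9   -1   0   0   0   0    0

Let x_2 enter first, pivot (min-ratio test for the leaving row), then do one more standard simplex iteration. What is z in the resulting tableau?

18

Ratio test on column x_2 — row 1: 15/1 = 15; row 2: 9/3 = 3; row 3: 4/2 = 2; row 4: 22/2 = 11. Minimum is 2 at row 3 (w3 leaves); pivot element 2.
Pivot on row 3; the Z-row RHS becomes 0 − (-1)·2 = 2.
Next entering variable (most negative Z-row entry -8): x_1.
Ratio test on column x_1 — row 1: 13/4 = 13/4; row 2: entry -2 ≤ 0; row 3: 2/1 = 2; row 4: entry -1 ≤ 0. Minimum is 2 at row 3 (x_2 leaves); pivot element 1.
After the second pivot the Z-row RHS is 2 − (-8)·2 = 18.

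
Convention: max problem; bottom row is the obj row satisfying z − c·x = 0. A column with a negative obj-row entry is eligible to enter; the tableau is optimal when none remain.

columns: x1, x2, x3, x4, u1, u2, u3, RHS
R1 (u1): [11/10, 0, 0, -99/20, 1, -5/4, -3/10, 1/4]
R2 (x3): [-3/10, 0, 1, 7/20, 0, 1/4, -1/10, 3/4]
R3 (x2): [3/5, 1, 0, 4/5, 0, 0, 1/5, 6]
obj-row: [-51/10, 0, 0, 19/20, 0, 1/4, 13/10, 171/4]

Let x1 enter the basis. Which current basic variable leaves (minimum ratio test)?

u1

Column x1 entries and ratios — u1: (1/4)/(11/10) = 5/22; x3: -3/10 ≤ 0, skip; x2: 6/(3/5) = 10.
Smallest ratio is 5/22 in the row of u1, so u1 leaves.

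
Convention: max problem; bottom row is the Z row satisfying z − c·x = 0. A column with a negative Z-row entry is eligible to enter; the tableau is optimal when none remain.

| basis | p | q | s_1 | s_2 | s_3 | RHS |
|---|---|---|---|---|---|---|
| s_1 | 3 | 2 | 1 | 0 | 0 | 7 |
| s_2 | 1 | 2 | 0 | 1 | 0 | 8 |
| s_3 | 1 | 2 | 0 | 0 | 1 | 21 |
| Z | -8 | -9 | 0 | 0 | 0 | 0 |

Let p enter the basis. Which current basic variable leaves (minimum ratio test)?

Column p entries and ratios — s_1: 7/3 = 7/3; s_2: 8/1 = 8; s_3: 21/1 = 21.
Smallest ratio is 7/3 in the row of s_1, so s_1 leaves.

s_1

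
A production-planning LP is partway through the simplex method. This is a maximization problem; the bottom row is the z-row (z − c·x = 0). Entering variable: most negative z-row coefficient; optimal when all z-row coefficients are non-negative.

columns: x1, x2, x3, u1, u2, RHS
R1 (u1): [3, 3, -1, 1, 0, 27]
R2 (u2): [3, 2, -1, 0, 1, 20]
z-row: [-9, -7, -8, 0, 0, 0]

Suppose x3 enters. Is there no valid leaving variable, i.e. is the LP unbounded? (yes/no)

Every constraint-row entry in column x3 is ≤ 0, so increasing x3 is unbounded.

yes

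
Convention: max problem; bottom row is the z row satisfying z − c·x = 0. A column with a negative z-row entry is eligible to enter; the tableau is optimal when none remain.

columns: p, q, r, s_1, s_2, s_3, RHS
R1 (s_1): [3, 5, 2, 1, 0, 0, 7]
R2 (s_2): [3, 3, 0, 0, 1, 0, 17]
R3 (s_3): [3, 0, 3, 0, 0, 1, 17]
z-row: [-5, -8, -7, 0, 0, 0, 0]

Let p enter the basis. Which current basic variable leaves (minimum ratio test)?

s_1

Column p entries and ratios — s_1: 7/3 = 7/3; s_2: 17/3 = 17/3; s_3: 17/3 = 17/3.
Smallest ratio is 7/3 in the row of s_1, so s_1 leaves.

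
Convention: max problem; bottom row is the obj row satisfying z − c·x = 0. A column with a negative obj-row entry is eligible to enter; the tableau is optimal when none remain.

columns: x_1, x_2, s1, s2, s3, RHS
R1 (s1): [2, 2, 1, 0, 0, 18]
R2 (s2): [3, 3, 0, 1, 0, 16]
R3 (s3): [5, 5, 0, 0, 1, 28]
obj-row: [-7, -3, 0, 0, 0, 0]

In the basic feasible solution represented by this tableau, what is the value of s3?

28

s3 is basic (row 3); its value is the RHS of that row, 28.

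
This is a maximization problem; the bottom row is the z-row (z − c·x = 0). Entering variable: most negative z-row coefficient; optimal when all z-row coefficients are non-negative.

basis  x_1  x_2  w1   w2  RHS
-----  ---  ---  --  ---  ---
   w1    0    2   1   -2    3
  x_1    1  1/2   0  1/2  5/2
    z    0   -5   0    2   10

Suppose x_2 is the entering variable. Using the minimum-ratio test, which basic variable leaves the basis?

w1

Column x_2 entries and ratios — w1: 3/2 = 3/2; x_1: (5/2)/(1/2) = 5.
Smallest ratio is 3/2 in the row of w1, so w1 leaves.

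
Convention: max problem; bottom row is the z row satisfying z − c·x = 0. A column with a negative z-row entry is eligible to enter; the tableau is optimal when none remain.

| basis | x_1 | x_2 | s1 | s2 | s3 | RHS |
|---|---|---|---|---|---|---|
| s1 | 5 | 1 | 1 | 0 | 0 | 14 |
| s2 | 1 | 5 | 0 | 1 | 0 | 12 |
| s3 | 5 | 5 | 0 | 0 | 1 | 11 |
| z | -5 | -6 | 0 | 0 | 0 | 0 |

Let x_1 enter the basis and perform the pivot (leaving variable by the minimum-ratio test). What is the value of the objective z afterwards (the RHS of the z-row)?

11

Ratio test on column x_1 — row 1: 14/5 = 14/5; row 2: 12/1 = 12; row 3: 11/5 = 11/5. Minimum is 11/5 at row 3 (s3 leaves); pivot element 5.
Pivot on row 3; the z-row RHS becomes 0 − (-5)·(11/5) = 11.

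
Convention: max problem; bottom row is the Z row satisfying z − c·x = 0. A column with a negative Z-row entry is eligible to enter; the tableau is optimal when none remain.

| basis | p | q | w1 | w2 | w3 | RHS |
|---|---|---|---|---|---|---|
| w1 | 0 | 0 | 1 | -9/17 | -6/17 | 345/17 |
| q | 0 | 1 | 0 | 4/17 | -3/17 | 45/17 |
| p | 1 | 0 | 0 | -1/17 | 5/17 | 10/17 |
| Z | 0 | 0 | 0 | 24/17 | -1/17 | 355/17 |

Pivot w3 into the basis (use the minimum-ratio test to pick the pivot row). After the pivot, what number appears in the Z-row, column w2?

Ratio test on column w3 — row 1: entry -6/17 ≤ 0; row 2: entry -3/17 ≤ 0; row 3: (10/17)/(5/17) = 2. Minimum is 2 at row 3 (p leaves); pivot element 5/17.
Divide row 3 by 5/17; eliminate column w3 from the other rows.
Z-row update in column w2: 24/17 − (-1/17)·(-1/5) = 7/5.

7/5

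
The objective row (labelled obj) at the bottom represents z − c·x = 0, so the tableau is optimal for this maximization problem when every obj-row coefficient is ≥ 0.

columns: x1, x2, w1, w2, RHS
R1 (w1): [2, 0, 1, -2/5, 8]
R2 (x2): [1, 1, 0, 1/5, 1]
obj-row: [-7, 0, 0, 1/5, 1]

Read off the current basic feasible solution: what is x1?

0

x1 is not in the basis, so in the current basic feasible solution x1 = 0.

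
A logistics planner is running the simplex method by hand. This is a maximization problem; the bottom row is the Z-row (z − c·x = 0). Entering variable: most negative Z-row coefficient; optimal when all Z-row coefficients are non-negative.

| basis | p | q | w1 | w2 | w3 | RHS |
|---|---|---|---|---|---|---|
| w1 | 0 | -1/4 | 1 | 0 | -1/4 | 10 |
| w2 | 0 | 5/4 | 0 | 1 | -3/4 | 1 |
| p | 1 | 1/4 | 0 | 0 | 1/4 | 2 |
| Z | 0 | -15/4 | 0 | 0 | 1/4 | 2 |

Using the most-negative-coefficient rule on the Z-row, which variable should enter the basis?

q

Negative Z-row entries: q: -15/4.
The most negative is -15/4 in column q, so q enters.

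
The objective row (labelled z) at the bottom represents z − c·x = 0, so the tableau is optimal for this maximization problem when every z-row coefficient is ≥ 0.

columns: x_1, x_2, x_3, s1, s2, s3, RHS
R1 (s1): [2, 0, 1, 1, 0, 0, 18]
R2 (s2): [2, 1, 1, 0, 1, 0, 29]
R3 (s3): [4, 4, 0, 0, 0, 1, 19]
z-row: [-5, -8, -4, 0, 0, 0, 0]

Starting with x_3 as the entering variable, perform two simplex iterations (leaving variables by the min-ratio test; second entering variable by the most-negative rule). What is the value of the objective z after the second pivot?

110

Ratio test on column x_3 — row 1: 18/1 = 18; row 2: 29/1 = 29; row 3: entry 0 ≤ 0. Minimum is 18 at row 1 (s1 leaves); pivot element 1.
Pivot on row 1; the z-row RHS becomes 0 − (-4)·18 = 72.
Next entering variable (most negative z-row entry -8): x_2.
Ratio test on column x_2 — row 1: entry 0 ≤ 0; row 2: 11/1 = 11; row 3: 19/4 = 19/4. Minimum is 19/4 at row 3 (s3 leaves); pivot element 4.
After the second pivot the z-row RHS is 72 − (-8)·(19/4) = 110.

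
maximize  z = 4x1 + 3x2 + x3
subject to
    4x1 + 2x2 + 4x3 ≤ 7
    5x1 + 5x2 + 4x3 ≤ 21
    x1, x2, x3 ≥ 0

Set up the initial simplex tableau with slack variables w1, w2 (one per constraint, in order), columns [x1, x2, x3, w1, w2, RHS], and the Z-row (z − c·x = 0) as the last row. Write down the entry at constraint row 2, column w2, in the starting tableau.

1

Slack w2 belongs to constraint 2; its column is the unit vector e_2, so the entry in row 2 is 1.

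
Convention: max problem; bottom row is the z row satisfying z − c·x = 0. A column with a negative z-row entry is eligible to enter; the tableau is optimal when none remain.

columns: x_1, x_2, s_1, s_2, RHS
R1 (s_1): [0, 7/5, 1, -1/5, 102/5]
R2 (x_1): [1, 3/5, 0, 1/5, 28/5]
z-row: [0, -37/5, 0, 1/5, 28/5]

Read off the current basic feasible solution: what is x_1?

28/5

x_1 is basic (row 2); its value is the RHS of that row, 28/5.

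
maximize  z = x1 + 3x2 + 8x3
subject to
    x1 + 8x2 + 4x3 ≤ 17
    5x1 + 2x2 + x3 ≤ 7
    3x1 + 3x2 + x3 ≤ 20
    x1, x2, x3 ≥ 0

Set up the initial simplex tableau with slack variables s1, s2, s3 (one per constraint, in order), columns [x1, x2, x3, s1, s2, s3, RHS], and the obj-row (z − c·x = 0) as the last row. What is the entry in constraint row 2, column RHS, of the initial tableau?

The RHS of constraint 2 is b_2 = 7.

7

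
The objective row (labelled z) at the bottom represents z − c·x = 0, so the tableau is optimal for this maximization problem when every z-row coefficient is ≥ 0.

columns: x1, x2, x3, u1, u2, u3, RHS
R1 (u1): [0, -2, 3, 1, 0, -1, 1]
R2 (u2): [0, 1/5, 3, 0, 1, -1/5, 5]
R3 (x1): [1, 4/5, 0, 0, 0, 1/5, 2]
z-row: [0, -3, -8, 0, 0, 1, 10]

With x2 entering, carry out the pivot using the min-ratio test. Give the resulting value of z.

Ratio test on column x2 — row 1: entry -2 ≤ 0; row 2: 5/(1/5) = 25; row 3: 2/(4/5) = 5/2. Minimum is 5/2 at row 3 (x1 leaves); pivot element 4/5.
Pivot on row 3; the z-row RHS becomes 10 − (-3)·(5/2) = 35/2.

35/2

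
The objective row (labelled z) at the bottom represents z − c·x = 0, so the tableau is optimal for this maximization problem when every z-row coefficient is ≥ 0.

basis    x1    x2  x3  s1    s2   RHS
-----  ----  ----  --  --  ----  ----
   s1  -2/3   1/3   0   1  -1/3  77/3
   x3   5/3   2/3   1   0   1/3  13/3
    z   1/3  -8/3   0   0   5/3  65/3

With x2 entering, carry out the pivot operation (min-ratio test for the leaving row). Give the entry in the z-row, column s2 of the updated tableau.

3

Ratio test on column x2 — row 1: (77/3)/(1/3) = 77; row 2: (13/3)/(2/3) = 13/2. Minimum is 13/2 at row 2 (x3 leaves); pivot element 2/3.
Divide row 2 by 2/3; eliminate column x2 from the other rows.
z-row update in column s2: 5/3 − (-8/3)·(1/2) = 3.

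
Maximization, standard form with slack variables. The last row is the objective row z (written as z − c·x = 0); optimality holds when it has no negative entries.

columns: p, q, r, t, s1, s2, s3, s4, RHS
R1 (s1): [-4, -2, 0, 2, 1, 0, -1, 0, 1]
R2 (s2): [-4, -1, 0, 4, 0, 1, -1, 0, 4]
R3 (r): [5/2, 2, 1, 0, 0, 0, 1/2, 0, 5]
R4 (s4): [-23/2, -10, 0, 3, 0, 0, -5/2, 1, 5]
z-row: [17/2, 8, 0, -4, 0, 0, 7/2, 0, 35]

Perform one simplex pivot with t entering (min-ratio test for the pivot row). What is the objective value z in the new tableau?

Ratio test on column t — row 1: 1/2 = 1/2; row 2: 4/4 = 1; row 3: entry 0 ≤ 0; row 4: 5/3 = 5/3. Minimum is 1/2 at row 1 (s1 leaves); pivot element 2.
Pivot on row 1; the z-row RHS becomes 35 − (-4)·(1/2) = 37.

37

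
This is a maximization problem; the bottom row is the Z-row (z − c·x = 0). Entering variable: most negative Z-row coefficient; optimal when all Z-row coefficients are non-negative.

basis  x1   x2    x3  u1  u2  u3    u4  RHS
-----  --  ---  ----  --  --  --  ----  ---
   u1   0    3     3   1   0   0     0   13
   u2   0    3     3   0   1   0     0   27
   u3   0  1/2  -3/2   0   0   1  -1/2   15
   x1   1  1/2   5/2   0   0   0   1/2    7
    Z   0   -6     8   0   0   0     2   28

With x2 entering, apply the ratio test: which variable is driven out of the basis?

Column x2 entries and ratios — u1: 13/3 = 13/3; u2: 27/3 = 9; u3: 15/(1/2) = 30; x1: 7/(1/2) = 14.
Smallest ratio is 13/3 in the row of u1, so u1 leaves.

u1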